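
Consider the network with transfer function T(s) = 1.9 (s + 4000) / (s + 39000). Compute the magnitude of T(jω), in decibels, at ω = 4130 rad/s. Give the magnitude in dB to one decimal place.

|j4130 + 4000| = √(4130² + 4000²) = 5750
|j4130 + 39000| = √(4130² + 39000²) = 3.922e+04
|T(j4130)| = 1.9 × 5750 / 3.922e+04 = 0.27855
20 log₁₀(0.27855) = -11.10 dB

-11.1 dB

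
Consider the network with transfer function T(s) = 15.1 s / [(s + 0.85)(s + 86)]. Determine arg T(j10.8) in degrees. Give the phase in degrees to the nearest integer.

∠(j10.8) = 90.00°
∠(j10.8 + 0.85) = arctan(10.8/0.85) = 85.50°
∠(j10.8 + 86) = arctan(10.8/86) = 7.16°
∠T(j10.8) = 90.00° − (85.50° + 7.16°) = -2.66°

-3°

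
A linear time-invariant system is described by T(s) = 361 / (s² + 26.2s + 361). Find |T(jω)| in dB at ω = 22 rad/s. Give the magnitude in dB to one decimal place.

|(j22)² + 26.2(j22) + 361| = |-123 + j576.4| = 589.4
|T(j22)| = 361 / 589.4 = 0.61251
20 log₁₀(0.61251) = -4.26 dB

-4.3 dB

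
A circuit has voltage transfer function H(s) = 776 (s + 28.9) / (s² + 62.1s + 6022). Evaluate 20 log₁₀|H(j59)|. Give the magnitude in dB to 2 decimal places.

21.16 dB

|j59 + 28.9| = √(59² + 28.9²) = 65.7
|(j59)² + 62.1(j59) + 6022| = |2541 + j3663.9| = 4459
|H(j59)| = 776 × 65.7 / 4459 = 11.434
20 log₁₀(11.434) = 21.164 dB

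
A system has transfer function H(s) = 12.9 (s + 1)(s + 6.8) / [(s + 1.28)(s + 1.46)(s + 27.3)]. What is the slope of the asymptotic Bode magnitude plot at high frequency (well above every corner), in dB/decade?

-20 dB/decade

With 2 zeros and 3 poles, the high-frequency asymptotic slope is 20 × (2 − 3) = -20 dB/decade.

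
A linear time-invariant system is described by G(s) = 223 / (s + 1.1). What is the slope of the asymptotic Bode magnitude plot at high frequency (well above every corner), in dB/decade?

With 0 zeros and 1 pole, the high-frequency asymptotic slope is 20 × (0 − 1) = -20 dB/decade.

-20 dB/decade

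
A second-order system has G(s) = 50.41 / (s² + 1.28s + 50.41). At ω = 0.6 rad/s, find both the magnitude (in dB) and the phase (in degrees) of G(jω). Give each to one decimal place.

|G| = 0.1 dB, ∠G = -0.9 deg

|(j0.6)² + 1.28(j0.6) + 50.41| = |50.05 + j0.768| = 50.06
|G(j0.6)| = 50.41 / 50.06 = 1.0071
20 log₁₀(1.0071) = 0.06 dB
∠[(j0.6)² + 1.28(j0.6) + 50.41] = ∠[50.05 + j0.768] = 0.88°
∠G(j0.6) = −0.88° = -0.88°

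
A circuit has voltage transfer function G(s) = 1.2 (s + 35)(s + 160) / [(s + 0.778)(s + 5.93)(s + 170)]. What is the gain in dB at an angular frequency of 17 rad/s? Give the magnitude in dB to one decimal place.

-16.9 dB

|j17 + 35| = √(17² + 35²) = 38.91
|j17 + 160| = √(17² + 160²) = 160.9
|j17 + 0.778| = √(17² + 0.778²) = 17.02
|j17 + 5.93| = √(17² + 5.93²) = 18
|j17 + 170| = √(17² + 170²) = 170.8
|G(j17)| = 1.2 × 38.91 × 160.9 / (17.02 × 18 × 170.8) = 0.14352
20 log₁₀(0.14352) = -16.86 dB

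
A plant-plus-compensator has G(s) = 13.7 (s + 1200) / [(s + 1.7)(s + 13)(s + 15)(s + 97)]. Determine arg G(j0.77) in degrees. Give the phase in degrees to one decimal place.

∠(j0.77 + 1200) = arctan(0.77/1200) = 0.04°
∠(j0.77 + 1.7) = arctan(0.77/1.7) = 24.37°
∠(j0.77 + 13) = arctan(0.77/13) = 3.39°
∠(j0.77 + 15) = arctan(0.77/15) = 2.94°
∠(j0.77 + 97) = arctan(0.77/97) = 0.45°
∠G(j0.77) = 0.04° − (24.37° + 3.39° + 2.94° + 0.45°) = -31.11°

-31.1°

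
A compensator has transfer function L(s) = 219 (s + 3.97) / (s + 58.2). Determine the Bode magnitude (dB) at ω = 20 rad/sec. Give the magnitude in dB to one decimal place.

37.2 dB

|j20 + 3.97| = √(20² + 3.97²) = 20.39
|j20 + 58.2| = √(20² + 58.2²) = 61.54
|L(j20)| = 219 × 20.39 / 61.54 = 72.561
20 log₁₀(72.561) = 37.21 dB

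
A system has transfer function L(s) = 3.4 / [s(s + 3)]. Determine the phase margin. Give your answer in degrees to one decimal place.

70.4°

Gain crossover: |L(jω)| = 1 at ω ≈ 1.07 rad/sec.
∠L(j1.07) = −90° − arctan(1.07/3) ≈ -109.59°
PM = 180° + (-109.59°) = 70.41°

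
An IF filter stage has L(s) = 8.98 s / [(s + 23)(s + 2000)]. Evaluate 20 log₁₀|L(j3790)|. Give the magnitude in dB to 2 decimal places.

-53.57 dB

|j3790| = 3790
|j3790 + 23| = √(3790² + 23²) = 3790
|j3790 + 2000| = √(3790² + 2000²) = 4285
|L(j3790)| = 8.98 × 3790 / (3790 × 4285) = 0.0020955
20 log₁₀(0.0020955) = -53.574 dB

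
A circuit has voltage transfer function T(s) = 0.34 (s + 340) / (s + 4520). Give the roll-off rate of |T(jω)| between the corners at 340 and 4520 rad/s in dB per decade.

20 dB/decade

In this band the factors already past their corner are: zero at 340; net slope = 20 dB/decade.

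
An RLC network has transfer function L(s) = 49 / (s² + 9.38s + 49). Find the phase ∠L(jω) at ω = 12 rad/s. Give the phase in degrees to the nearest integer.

-130°

∠[(j12)² + 9.38(j12) + 49] = ∠[-95 + j112.56] = 130.16°
∠L(j12) = −130.16° = -130.16°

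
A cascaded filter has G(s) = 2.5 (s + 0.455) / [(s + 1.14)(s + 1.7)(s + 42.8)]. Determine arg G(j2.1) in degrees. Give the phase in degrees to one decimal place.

∠(j2.1 + 0.455) = arctan(2.1/0.455) = 77.77°
∠(j2.1 + 1.14) = arctan(2.1/1.14) = 61.50°
∠(j2.1 + 1.7) = arctan(2.1/1.7) = 51.01°
∠(j2.1 + 42.8) = arctan(2.1/42.8) = 2.81°
∠G(j2.1) = 77.77° − (61.50° + 51.01° + 2.81°) = -37.55°

-37.5°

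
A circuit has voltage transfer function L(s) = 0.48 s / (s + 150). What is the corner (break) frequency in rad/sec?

150 rad/sec

The single real pole at s = −150 gives a corner at ω = 150 rad/sec.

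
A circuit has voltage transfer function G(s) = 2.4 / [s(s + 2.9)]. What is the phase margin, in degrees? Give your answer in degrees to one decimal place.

74.6°

Gain crossover: |G(jω)| = 1 at ω ≈ 0.798 rad/sec.
∠G(j0.798) = −90° − arctan(0.798/2.9) ≈ -105.38°
PM = 180° + (-105.38°) = 74.62°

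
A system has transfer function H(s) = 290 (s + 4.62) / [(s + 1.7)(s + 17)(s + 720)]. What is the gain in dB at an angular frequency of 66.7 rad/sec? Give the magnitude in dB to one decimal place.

-44.7 dB

|j66.7 + 4.62| = √(66.7² + 4.62²) = 66.86
|j66.7 + 1.7| = √(66.7² + 1.7²) = 66.72
|j66.7 + 17| = √(66.7² + 17²) = 68.83
|j66.7 + 720| = √(66.7² + 720²) = 723.1
|H(j66.7)| = 290 × 66.86 / (66.72 × 68.83 × 723.1) = 0.0058387
20 log₁₀(0.0058387) = -44.67 dB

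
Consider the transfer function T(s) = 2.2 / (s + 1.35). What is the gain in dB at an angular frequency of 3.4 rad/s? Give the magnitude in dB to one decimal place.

-4.4 dB

|j3.4 + 1.35| = √(3.4² + 1.35²) = 3.658
|T(j3.4)| = 2.2 / 3.658 = 0.60139
20 log₁₀(0.60139) = -4.42 dB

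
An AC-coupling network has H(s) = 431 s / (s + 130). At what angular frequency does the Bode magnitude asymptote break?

The single real pole at s = −130 gives a corner at ω = 130 rad/s.

130 rad/s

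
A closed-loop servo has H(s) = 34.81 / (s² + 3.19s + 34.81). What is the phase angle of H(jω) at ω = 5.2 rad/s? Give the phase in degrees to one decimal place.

∠[(j5.2)² + 3.19(j5.2) + 34.81] = ∠[7.77 + j16.588] = 64.90°
∠H(j5.2) = −64.90° = -64.90°

-64.9°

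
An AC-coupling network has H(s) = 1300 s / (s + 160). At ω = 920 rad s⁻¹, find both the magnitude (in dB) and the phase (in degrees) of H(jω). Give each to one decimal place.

|H| = 62.1 dB, ∠H = 9.9 deg

|j920| = 920
|j920 + 160| = √(920² + 160²) = 933.8
|H(j920)| = 1300 × 920 / 933.8 = 1280.8
20 log₁₀(1280.8) = 62.15 dB
∠(j920) = 90.00°
∠(j920 + 160) = arctan(920/160) = 80.13°
∠H(j920) = 90.00° − 80.13° = 9.87°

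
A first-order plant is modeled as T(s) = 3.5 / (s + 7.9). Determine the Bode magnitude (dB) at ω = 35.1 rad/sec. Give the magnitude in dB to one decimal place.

|j35.1 + 7.9| = √(35.1² + 7.9²) = 35.98
|T(j35.1)| = 3.5 / 35.98 = 0.097282
20 log₁₀(0.097282) = -20.24 dB

-20.2 dB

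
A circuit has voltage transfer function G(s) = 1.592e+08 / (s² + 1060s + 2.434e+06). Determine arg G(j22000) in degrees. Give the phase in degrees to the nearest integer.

-177 deg

∠[(j22000)² + 1060(j22000) + 2.434e+06] = ∠[-4.8157e+08 + j2.332e+07] = 177.23°
∠G(j22000) = −177.23° = -177.23°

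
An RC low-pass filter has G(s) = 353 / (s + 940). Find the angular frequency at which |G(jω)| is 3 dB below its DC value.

For a single-pole low-pass, the −3 dB point is at the pole: ω = 940 rad/s.

940 rad/s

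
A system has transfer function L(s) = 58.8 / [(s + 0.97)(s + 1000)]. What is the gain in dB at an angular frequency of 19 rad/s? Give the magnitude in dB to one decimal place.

|j19 + 0.97| = √(19² + 0.97²) = 19.02
|j19 + 1000| = √(19² + 1000²) = 1000
|L(j19)| = 58.8 / (19.02 × 1000) = 0.0030902
20 log₁₀(0.0030902) = -50.20 dB

-50.2 dB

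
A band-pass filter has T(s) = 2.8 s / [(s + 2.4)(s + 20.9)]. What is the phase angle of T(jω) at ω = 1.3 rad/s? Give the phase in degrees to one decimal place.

58.0°

∠(j1.3) = 90.00°
∠(j1.3 + 2.4) = arctan(1.3/2.4) = 28.44°
∠(j1.3 + 20.9) = arctan(1.3/20.9) = 3.56°
∠T(j1.3) = 90.00° − (28.44° + 3.56°) = 58.00°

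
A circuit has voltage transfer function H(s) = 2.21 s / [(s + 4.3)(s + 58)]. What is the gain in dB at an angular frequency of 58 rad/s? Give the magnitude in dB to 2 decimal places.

|j58| = 58
|j58 + 4.3| = √(58² + 4.3²) = 58.16
|j58 + 58| = √(58² + 58²) = 82.02
|H(j58)| = 2.21 × 58 / (58.16 × 82.02) = 0.026869
20 log₁₀(0.026869) = -31.415 dB

-31.41 dB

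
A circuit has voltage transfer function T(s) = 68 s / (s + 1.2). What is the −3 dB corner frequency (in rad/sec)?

For a single-pole high-pass, the −3 dB point is at the pole: ω = 1.2 rad/sec.

1.2 rad/sec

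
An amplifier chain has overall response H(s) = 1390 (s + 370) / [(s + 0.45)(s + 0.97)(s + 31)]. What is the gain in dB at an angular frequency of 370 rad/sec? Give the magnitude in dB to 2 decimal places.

-36.89 dB

|j370 + 370| = √(370² + 370²) = 523.3
|j370 + 0.45| = √(370² + 0.45²) = 370
|j370 + 0.97| = √(370² + 0.97²) = 370
|j370 + 31| = √(370² + 31²) = 371.3
|H(j370)| = 1390 × 523.3 / (370 × 370 × 371.3) = 0.014309
20 log₁₀(0.014309) = -36.888 dB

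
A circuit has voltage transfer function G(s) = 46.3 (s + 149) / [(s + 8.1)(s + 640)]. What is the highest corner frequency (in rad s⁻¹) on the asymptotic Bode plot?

640 rad s⁻¹

Break frequencies occur at each pole and zero magnitude: 8.1 rad s⁻¹, 149 rad s⁻¹, 640 rad s⁻¹.
The highest is 640 rad s⁻¹.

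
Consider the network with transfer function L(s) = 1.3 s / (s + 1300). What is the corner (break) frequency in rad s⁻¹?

1300 rad s⁻¹

The single real pole at s = −1300 gives a corner at ω = 1300 rad s⁻¹.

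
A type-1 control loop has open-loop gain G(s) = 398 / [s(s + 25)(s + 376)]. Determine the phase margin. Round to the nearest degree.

90°

Gain crossover: |G(jω)| = 1 at ω ≈ 0.0423 rad/s.
∠G(j0.0423) = −90° − arctan(0.0423/25) − arctan(0.0423/376) ≈ -90.10°
PM = 180° + (-90.10°) = 89.90°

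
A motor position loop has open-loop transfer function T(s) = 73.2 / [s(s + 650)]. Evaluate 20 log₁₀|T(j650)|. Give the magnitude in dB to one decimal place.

-78.2 dB

|j650 + 650| = √(650² + 650²) = 919.2
|j650| = 650
|T(j650)| = 73.2 / (919.2 × 650) = 0.00012251
20 log₁₀(0.00012251) = -78.24 dB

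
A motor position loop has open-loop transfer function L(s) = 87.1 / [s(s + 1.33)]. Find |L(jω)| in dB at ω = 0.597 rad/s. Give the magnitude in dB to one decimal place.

|j0.597 + 1.33| = √(0.597² + 1.33²) = 1.458
|j0.597| = 0.597
|L(j0.597)| = 87.1 / (1.458 × 0.597) = 100.08
20 log₁₀(100.08) = 40.01 dB

40.0 dB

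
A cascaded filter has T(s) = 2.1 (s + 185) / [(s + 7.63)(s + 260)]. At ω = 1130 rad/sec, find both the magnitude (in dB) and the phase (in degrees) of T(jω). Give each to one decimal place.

|T| = -54.7 dB, ∠T = -86.0°

|j1130 + 185| = √(1130² + 185²) = 1145
|j1130 + 7.63| = √(1130² + 7.63²) = 1130
|j1130 + 260| = √(1130² + 260²) = 1160
|T(j1130)| = 2.1 × 1145 / (1130 × 1160) = 0.0018352
20 log₁₀(0.0018352) = -54.73 dB
∠(j1130 + 185) = arctan(1130/185) = 80.70°
∠(j1130 + 7.63) = arctan(1130/7.63) = 89.61°
∠(j1130 + 260) = arctan(1130/260) = 77.04°
∠T(j1130) = 80.70° − (89.61° + 77.04°) = -85.95°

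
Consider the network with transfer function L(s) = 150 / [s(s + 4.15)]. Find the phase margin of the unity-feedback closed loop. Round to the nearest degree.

19°

Gain crossover: |L(jω)| = 1 at ω ≈ 11.9 rad s⁻¹.
∠L(j11.9) = −90° − arctan(11.9/4.15) ≈ -160.78°
PM = 180° + (-160.78°) = 19.22°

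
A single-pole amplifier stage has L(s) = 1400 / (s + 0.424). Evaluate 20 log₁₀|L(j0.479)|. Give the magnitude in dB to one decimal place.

|j0.479 + 0.424| = √(0.479² + 0.424²) = 0.6397
|L(j0.479)| = 1400 / 0.6397 = 2188.5
20 log₁₀(2188.5) = 66.80 dB

66.8 dB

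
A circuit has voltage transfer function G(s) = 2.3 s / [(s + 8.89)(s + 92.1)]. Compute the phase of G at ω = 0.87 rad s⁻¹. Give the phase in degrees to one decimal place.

83.9°

∠(j0.87) = 90.00°
∠(j0.87 + 8.89) = arctan(0.87/8.89) = 5.59°
∠(j0.87 + 92.1) = arctan(0.87/92.1) = 0.54°
∠G(j0.87) = 90.00° − (5.59° + 0.54°) = 83.87°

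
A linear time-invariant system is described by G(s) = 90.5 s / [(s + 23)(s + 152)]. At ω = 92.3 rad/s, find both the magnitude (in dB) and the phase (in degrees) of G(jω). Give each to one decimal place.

|G| = -6.1 dB, ∠G = -17.3°

|j92.3| = 92.3
|j92.3 + 23| = √(92.3² + 23²) = 95.12
|j92.3 + 152| = √(92.3² + 152²) = 177.8
|G(j92.3)| = 90.5 × 92.3 / (95.12 × 177.8) = 0.49381
20 log₁₀(0.49381) = -6.13 dB
∠(j92.3) = 90.00°
∠(j92.3 + 23) = arctan(92.3/23) = 76.01°
∠(j92.3 + 152) = arctan(92.3/152) = 31.27°
∠G(j92.3) = 90.00° − (76.01° + 31.27°) = -17.28°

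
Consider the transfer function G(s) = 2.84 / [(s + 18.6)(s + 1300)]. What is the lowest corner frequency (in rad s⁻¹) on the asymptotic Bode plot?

Break frequencies occur at each pole and zero magnitude: 18.6 rad s⁻¹, 1300 rad s⁻¹.
The lowest is 18.6 rad s⁻¹.

18.6 rad s⁻¹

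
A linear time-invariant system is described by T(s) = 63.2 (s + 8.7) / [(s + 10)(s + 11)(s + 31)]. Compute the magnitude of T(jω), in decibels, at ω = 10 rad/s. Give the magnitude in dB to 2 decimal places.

|j10 + 8.7| = √(10² + 8.7²) = 13.25
|j10 + 10| = √(10² + 10²) = 14.14
|j10 + 11| = √(10² + 11²) = 14.87
|j10 + 31| = √(10² + 31²) = 32.57
|T(j10)| = 63.2 × 13.25 / (14.14 × 14.87 × 32.57) = 0.12233
20 log₁₀(0.12233) = -18.250 dB

-18.25 dB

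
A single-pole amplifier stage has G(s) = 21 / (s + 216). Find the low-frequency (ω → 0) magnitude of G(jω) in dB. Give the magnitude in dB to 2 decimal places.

G(0) = 21 / 216 = 0.097222
20 log₁₀(0.097222) = -20.245 dB

-20.24 dB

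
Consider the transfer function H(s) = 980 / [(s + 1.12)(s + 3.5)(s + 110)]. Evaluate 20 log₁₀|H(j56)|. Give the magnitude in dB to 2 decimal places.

|j56 + 1.12| = √(56² + 1.12²) = 56.01
|j56 + 3.5| = √(56² + 3.5²) = 56.11
|j56 + 110| = √(56² + 110²) = 123.4
|H(j56)| = 980 / (56.01 × 56.11 × 123.4) = 0.0025263
20 log₁₀(0.0025263) = -51.950 dB

-51.95 dB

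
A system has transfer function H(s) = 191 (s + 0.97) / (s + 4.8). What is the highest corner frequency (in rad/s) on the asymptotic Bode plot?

4.8 rad/s

Break frequencies occur at each pole and zero magnitude: 0.97 rad/s, 4.8 rad/s.
The highest is 4.8 rad/s.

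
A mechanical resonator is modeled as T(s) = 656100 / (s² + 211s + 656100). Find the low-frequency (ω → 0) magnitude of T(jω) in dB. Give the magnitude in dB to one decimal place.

0.0 dB

T(0) = 656100 / 656100 = 1
20 log₁₀(1) = 0.00 dB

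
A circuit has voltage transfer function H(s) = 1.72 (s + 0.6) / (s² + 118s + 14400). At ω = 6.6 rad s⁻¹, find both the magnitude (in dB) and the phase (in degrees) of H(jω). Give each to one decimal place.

|H| = -62.0 dB, ∠H = 81.7°

|j6.6 + 0.6| = √(6.6² + 0.6²) = 6.627
|(j6.6)² + 118(j6.6) + 14400| = |14356 + j778.8| = 1.438e+04
|H(j6.6)| = 1.72 × 6.627 / 1.438e+04 = 0.00079282
20 log₁₀(0.00079282) = -62.02 dB
∠(j6.6 + 0.6) = arctan(6.6/0.6) = 84.81°
∠[(j6.6)² + 118(j6.6) + 14400] = ∠[14356 + j778.8] = 3.11°
∠H(j6.6) = 84.81° − 3.11° = 81.70°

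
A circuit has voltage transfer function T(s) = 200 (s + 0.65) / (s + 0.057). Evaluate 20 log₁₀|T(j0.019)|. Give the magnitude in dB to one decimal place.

|j0.019 + 0.65| = √(0.019² + 0.65²) = 0.6503
|j0.019 + 0.057| = √(0.019² + 0.057²) = 0.06008
|T(j0.019)| = 200 × 0.6503 / 0.06008 = 2164.6
20 log₁₀(2164.6) = 66.71 dB

66.7 dB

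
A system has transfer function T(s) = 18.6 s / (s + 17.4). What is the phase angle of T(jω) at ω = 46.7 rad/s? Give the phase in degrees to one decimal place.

20.4°

∠(j46.7) = 90.00°
∠(j46.7 + 17.4) = arctan(46.7/17.4) = 69.57°
∠T(j46.7) = 90.00° − 69.57° = 20.43°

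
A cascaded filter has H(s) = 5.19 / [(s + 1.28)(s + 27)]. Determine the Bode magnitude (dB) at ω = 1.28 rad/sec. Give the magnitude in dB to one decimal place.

|j1.28 + 1.28| = √(1.28² + 1.28²) = 1.81
|j1.28 + 27| = √(1.28² + 27²) = 27.03
|H(j1.28)| = 5.19 / (1.81 × 27.03) = 0.10607
20 log₁₀(0.10607) = -19.49 dB

-19.5 dB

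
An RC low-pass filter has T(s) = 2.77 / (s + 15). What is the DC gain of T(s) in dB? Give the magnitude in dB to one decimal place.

T(0) = 2.77 / 15 = 0.18467
20 log₁₀(0.18467) = -14.67 dB

-14.7 dB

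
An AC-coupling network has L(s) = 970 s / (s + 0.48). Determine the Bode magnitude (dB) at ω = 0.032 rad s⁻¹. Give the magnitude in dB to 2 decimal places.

|j0.032| = 0.032
|j0.032 + 0.48| = √(0.032² + 0.48²) = 0.4811
|L(j0.032)| = 970 × 0.032 / 0.4811 = 64.523
20 log₁₀(64.523) = 36.194 dB

36.19 dB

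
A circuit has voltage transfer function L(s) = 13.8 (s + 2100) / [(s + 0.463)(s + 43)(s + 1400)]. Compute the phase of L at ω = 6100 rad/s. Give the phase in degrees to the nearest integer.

-186°

∠(j6100 + 2100) = arctan(6100/2100) = 71.00°
∠(j6100 + 0.463) = arctan(6100/0.463) = 90.00°
∠(j6100 + 43) = arctan(6100/43) = 89.60°
∠(j6100 + 1400) = arctan(6100/1400) = 77.07°
∠L(j6100) = 71.00° − (90.00° + 89.60° + 77.07°) = -185.66°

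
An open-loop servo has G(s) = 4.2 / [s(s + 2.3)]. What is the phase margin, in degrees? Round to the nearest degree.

56°

Gain crossover: |G(jω)| = 1 at ω ≈ 1.52 rad s⁻¹.
∠G(j1.52) = −90° − arctan(1.52/2.3) ≈ -123.51°
PM = 180° + (-123.51°) = 56.49°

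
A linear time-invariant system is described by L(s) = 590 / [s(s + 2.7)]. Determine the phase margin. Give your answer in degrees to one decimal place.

Gain crossover: |L(jω)| = 1 at ω ≈ 24.2 rad/sec.
∠L(j24.2) = −90° − arctan(24.2/2.7) ≈ -173.64°
PM = 180° + (-173.64°) = 6.36°

6.4°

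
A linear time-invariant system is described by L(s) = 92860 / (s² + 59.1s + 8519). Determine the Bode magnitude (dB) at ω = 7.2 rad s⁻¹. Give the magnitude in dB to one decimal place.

20.8 dB

|(j7.2)² + 59.1(j7.2) + 8519| = |8467.2 + j425.52| = 8478
|L(j7.2)| = 92860 / 8478 = 10.953
20 log₁₀(10.953) = 20.79 dB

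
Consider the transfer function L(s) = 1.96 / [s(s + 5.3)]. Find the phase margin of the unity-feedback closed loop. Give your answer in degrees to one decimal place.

Gain crossover: |L(jω)| = 1 at ω ≈ 0.369 rad s⁻¹.
∠L(j0.369) = −90° − arctan(0.369/5.3) ≈ -93.98°
PM = 180° + (-93.98°) = 86.02°

86.0°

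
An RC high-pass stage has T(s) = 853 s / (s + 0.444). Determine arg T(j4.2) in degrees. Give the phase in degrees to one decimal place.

∠(j4.2) = 90.00°
∠(j4.2 + 0.444) = arctan(4.2/0.444) = 83.97°
∠T(j4.2) = 90.00° − 83.97° = 6.03°

6.0 deg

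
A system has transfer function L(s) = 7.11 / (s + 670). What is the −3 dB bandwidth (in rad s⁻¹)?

For a single-pole low-pass, the −3 dB point is at the pole: ω = 670 rad s⁻¹.

670 rad s⁻¹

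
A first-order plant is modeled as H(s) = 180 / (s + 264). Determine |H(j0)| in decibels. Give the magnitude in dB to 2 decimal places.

H(0) = 180 / 264 = 0.68182
20 log₁₀(0.68182) = -3.327 dB

-3.33 dB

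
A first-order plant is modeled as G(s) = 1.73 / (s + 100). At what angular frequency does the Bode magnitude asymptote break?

100 rad s⁻¹

The single real pole at s = −100 gives a corner at ω = 100 rad s⁻¹.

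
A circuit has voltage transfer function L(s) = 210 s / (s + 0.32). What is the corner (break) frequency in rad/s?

0.32 rad/s

The single real pole at s = −0.32 gives a corner at ω = 0.32 rad/s.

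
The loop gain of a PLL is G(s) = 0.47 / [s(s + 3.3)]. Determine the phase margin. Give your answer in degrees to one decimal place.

Gain crossover: |G(jω)| = 1 at ω ≈ 0.142 rad/s.
∠G(j0.142) = −90° − arctan(0.142/3.3) ≈ -92.47°
PM = 180° + (-92.47°) = 87.53°

87.5°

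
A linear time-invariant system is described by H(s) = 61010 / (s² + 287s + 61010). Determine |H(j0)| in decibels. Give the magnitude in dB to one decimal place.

H(0) = 61010 / 61010 = 1
20 log₁₀(1) = 0.00 dB

0.0 dB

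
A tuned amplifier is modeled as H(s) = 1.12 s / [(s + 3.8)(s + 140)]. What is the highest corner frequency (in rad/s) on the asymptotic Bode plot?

Break frequencies occur at each pole and zero magnitude: 3.8 rad/s, 140 rad/s.
The highest is 140 rad/s.

140 rad/s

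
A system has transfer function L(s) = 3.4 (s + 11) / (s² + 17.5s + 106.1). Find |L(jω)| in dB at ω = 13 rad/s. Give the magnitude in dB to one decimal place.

|j13 + 11| = √(13² + 11²) = 17.03
|(j13)² + 17.5(j13) + 106.1| = |-62.9 + j227.5| = 236
|L(j13)| = 3.4 × 17.03 / 236 = 0.2453
20 log₁₀(0.2453) = -12.21 dB

-12.2 dB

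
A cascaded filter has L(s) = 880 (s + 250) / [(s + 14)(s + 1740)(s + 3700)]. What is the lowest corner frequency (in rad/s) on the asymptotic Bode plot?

Break frequencies occur at each pole and zero magnitude: 14 rad/s, 250 rad/s, 1740 rad/s, 3700 rad/s.
The lowest is 14 rad/s.

14 rad/s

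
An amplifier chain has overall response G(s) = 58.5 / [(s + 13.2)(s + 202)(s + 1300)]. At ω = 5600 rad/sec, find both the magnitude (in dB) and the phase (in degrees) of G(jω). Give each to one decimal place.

|G| = -189.8 dB, ∠G = -254.7°

|j5600 + 13.2| = √(5600² + 13.2²) = 5600
|j5600 + 202| = √(5600² + 202²) = 5604
|j5600 + 1300| = √(5600² + 1300²) = 5749
|G(j5600)| = 58.5 / (5600 × 5604 × 5749) = 3.2427e-10
20 log₁₀(3.2427e-10) = -189.78 dB
∠(j5600 + 13.2) = arctan(5600/13.2) = 89.86°
∠(j5600 + 202) = arctan(5600/202) = 87.93°
∠(j5600 + 1300) = arctan(5600/1300) = 76.93°
∠G(j5600) = − (89.86° + 87.93° + 76.93°) = -254.73°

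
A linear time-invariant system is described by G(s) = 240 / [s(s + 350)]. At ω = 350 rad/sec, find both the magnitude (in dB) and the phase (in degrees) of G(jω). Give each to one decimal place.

|j350 + 350| = √(350² + 350²) = 495
|j350| = 350
|G(j350)| = 240 / (495 × 350) = 0.0013854
20 log₁₀(0.0013854) = -57.17 dB
∠(j350 + 350) = arctan(350/350) = 45.00°
∠(j350) = 90.00°
∠G(j350) = − (45.00° + 90.00°) = -135.00°

|G| = -57.2 dB, ∠G = -135.0°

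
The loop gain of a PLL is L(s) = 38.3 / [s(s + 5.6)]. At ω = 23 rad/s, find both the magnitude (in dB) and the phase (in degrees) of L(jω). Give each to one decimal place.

|L| = -23.1 dB, ∠L = -166.3°

|j23 + 5.6| = √(23² + 5.6²) = 23.67
|j23| = 23
|L(j23)| = 38.3 / (23.67 × 23) = 0.070346
20 log₁₀(0.070346) = -23.06 dB
∠(j23 + 5.6) = arctan(23/5.6) = 76.32°
∠(j23) = 90.00°
∠L(j23) = − (76.32° + 90.00°) = -166.32°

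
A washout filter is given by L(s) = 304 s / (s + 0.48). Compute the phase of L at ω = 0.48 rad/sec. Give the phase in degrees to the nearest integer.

∠(j0.48) = 90.00°
∠(j0.48 + 0.48) = arctan(0.48/0.48) = 45.00°
∠L(j0.48) = 90.00° − 45.00° = 45.00°

45°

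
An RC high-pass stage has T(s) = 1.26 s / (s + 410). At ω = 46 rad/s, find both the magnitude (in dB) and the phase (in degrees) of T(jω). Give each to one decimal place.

|T| = -17.0 dB, ∠T = 83.6°

|j46| = 46
|j46 + 410| = √(46² + 410²) = 412.6
|T(j46)| = 1.26 × 46 / 412.6 = 0.14048
20 log₁₀(0.14048) = -17.05 dB
∠(j46) = 90.00°
∠(j46 + 410) = arctan(46/410) = 6.40°
∠T(j46) = 90.00° − 6.40° = 83.60°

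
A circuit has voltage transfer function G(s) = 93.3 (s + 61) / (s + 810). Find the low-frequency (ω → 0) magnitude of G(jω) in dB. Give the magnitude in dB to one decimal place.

16.9 dB

G(0) = 93.3 × 61 / 810 = 7.0263
20 log₁₀(7.0263) = 16.93 dB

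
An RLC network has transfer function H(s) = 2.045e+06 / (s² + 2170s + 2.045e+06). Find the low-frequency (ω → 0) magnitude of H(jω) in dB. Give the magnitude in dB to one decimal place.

H(0) = 2.045e+06 / 2.045e+06 = 1
20 log₁₀(1) = 0.00 dB

0.0 dB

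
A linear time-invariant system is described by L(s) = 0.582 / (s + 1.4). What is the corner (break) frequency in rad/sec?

The single real pole at s = −1.4 gives a corner at ω = 1.4 rad/sec.

1.4 rad/sec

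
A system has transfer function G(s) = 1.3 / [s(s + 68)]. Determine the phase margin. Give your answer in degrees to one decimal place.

90.0°

Gain crossover: |G(jω)| = 1 at ω ≈ 0.0191 rad/sec.
∠G(j0.0191) = −90° − arctan(0.0191/68) ≈ -90.02°
PM = 180° + (-90.02°) = 89.98°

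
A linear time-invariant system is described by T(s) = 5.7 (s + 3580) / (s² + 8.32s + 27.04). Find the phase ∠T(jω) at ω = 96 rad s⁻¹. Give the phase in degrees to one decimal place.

-173.5°

∠(j96 + 3580) = arctan(96/3580) = 1.54°
∠[(j96)² + 8.32(j96) + 27.04] = ∠[-9189 + j798.72] = 175.03°
∠T(j96) = 1.54° − 175.03° = -173.50°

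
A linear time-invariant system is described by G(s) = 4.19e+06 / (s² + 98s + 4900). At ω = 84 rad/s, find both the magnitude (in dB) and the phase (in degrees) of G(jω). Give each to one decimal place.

|(j84)² + 98(j84) + 4900| = |-2156 + j8232| = 8510
|G(j84)| = 4.19e+06 / 8510 = 492.38
20 log₁₀(492.38) = 53.85 dB
∠[(j84)² + 98(j84) + 4900] = ∠[-2156 + j8232] = 104.68°
∠G(j84) = −104.68° = -104.68°

|G| = 53.8 dB, ∠G = -104.7°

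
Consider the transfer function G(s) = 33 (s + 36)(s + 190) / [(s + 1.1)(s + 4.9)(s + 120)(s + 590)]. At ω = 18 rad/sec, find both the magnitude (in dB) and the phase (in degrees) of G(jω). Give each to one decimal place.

|G| = -39.6 dB, ∠G = -139.6°

|j18 + 36| = √(18² + 36²) = 40.25
|j18 + 190| = √(18² + 190²) = 190.9
|j18 + 1.1| = √(18² + 1.1²) = 18.03
|j18 + 4.9| = √(18² + 4.9²) = 18.66
|j18 + 120| = √(18² + 120²) = 121.3
|j18 + 590| = √(18² + 590²) = 590.3
|G(j18)| = 33 × 40.25 × 190.9 / (18.03 × 18.66 × 121.3 × 590.3) = 0.01052
20 log₁₀(0.01052) = -39.56 dB
∠(j18 + 36) = arctan(18/36) = 26.57°
∠(j18 + 190) = arctan(18/190) = 5.41°
∠(j18 + 1.1) = arctan(18/1.1) = 86.50°
∠(j18 + 4.9) = arctan(18/4.9) = 74.77°
∠(j18 + 120) = arctan(18/120) = 8.53°
∠(j18 + 590) = arctan(18/590) = 1.75°
∠G(j18) = 26.57° + 5.41° − (86.50° + 74.77° + 8.53° + 1.75°) = -139.58°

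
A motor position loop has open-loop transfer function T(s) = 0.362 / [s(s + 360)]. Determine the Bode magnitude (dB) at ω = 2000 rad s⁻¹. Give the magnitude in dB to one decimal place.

|j2000 + 360| = √(2000² + 360²) = 2032
|j2000| = 2000
|T(j2000)| = 0.362 / (2032 × 2000) = 8.9069e-08
20 log₁₀(8.9069e-08) = -141.01 dB

-141.0 dB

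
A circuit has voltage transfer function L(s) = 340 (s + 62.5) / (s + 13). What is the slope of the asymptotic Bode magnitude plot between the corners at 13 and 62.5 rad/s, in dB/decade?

-20 dB/decade

In this band the factors already past their corner are: pole at 13; net slope = -20 dB/decade.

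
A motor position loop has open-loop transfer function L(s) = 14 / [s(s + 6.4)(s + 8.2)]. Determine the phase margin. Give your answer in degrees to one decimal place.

85.8°

Gain crossover: |L(jω)| = 1 at ω ≈ 0.266 rad s⁻¹.
∠L(j0.266) = −90° − arctan(0.266/6.4) − arctan(0.266/8.2) ≈ -94.24°
PM = 180° + (-94.24°) = 85.76°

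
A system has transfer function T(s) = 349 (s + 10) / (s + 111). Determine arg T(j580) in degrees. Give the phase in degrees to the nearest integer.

10 deg

∠(j580 + 10) = arctan(580/10) = 89.01°
∠(j580 + 111) = arctan(580/111) = 79.17°
∠T(j580) = 89.01° − 79.17° = 9.85°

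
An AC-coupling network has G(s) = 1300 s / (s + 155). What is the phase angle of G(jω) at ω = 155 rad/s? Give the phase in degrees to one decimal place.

45.0°

∠(j155) = 90.00°
∠(j155 + 155) = arctan(155/155) = 45.00°
∠G(j155) = 90.00° − 45.00° = 45.00°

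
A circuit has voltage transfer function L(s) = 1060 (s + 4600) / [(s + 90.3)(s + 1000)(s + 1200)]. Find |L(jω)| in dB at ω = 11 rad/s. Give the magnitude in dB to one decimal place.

-27.0 dB

|j11 + 4600| = √(11² + 4600²) = 4600
|j11 + 90.3| = √(11² + 90.3²) = 90.97
|j11 + 1000| = √(11² + 1000²) = 1000
|j11 + 1200| = √(11² + 1200²) = 1200
|L(j11)| = 1060 × 4600 / (90.97 × 1000 × 1200) = 0.044664
20 log₁₀(0.044664) = -27.00 dB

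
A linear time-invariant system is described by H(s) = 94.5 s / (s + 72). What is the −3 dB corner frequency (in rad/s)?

For a single-pole high-pass, the −3 dB point is at the pole: ω = 72 rad/s.

72 rad/s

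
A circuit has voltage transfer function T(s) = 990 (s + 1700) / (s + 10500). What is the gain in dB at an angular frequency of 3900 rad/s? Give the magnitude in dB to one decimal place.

51.5 dB

|j3900 + 1700| = √(3900² + 1700²) = 4254
|j3900 + 10500| = √(3900² + 10500²) = 1.12e+04
|T(j3900)| = 990 × 4254 / 1.12e+04 = 376.03
20 log₁₀(376.03) = 51.50 dB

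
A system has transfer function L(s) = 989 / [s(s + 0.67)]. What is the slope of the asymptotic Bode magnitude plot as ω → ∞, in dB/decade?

With 0 zeros and 2 poles, the high-frequency asymptotic slope is 20 × (0 − 2) = -40 dB/decade.

-40 dB/decade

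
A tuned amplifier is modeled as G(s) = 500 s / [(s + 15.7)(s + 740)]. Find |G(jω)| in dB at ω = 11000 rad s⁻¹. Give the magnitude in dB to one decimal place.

|j11000| = 1.1e+04
|j11000 + 15.7| = √(11000² + 15.7²) = 1.1e+04
|j11000 + 740| = √(11000² + 740²) = 1.102e+04
|G(j11000)| = 500 × 1.1e+04 / (1.1e+04 × 1.102e+04) = 0.045352
20 log₁₀(0.045352) = -26.87 dB

-26.9 dB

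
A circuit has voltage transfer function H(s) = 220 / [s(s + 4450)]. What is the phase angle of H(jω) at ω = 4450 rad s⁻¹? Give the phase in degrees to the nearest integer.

-135 deg

∠(j4450 + 4450) = arctan(4450/4450) = 45.00°
∠(j4450) = 90.00°
∠H(j4450) = − (45.00° + 90.00°) = -135.00°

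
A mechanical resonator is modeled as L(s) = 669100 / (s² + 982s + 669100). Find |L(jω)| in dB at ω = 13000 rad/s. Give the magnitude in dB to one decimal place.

|(j13000)² + 982(j13000) + 669100| = |-1.6833e+08 + j1.2766e+07| = 1.688e+08
|L(j13000)| = 669100 / 1.688e+08 = 0.0039635
20 log₁₀(0.0039635) = -48.04 dB

-48.0 dB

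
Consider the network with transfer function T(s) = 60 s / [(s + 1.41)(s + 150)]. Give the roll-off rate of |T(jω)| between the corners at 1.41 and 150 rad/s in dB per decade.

In this band the factors already past their corner are: 1 differentiator zero, pole at 1.41; net slope = 0 dB/decade.

0 dB/decade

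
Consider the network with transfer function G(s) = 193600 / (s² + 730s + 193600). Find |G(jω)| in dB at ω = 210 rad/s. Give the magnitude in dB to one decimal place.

|(j210)² + 730(j210) + 193600| = |1.495e+05 + j1.533e+05| = 2.141e+05
|G(j210)| = 193600 / 2.141e+05 = 0.90413
20 log₁₀(0.90413) = -0.88 dB

-0.9 dB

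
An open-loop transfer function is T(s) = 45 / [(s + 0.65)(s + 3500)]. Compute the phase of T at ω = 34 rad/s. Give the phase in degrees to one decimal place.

-89.5°

∠(j34 + 0.65) = arctan(34/0.65) = 88.90°
∠(j34 + 3500) = arctan(34/3500) = 0.56°
∠T(j34) = − (88.90° + 0.56°) = -89.46°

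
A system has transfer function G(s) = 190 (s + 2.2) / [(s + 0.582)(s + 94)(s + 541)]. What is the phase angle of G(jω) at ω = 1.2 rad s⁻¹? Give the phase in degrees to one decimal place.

-36.4°

∠(j1.2 + 2.2) = arctan(1.2/2.2) = 28.61°
∠(j1.2 + 0.582) = arctan(1.2/0.582) = 64.13°
∠(j1.2 + 94) = arctan(1.2/94) = 0.73°
∠(j1.2 + 541) = arctan(1.2/541) = 0.13°
∠G(j1.2) = 28.61° − (64.13° + 0.73° + 0.13°) = -36.37°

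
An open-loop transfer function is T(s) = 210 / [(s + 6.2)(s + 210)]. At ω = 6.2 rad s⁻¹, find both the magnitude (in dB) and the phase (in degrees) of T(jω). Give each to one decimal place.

|j6.2 + 6.2| = √(6.2² + 6.2²) = 8.768
|j6.2 + 210| = √(6.2² + 210²) = 210.1
|T(j6.2)| = 210 / (8.768 × 210.1) = 0.114
20 log₁₀(0.114) = -18.86 dB
∠(j6.2 + 6.2) = arctan(6.2/6.2) = 45.00°
∠(j6.2 + 210) = arctan(6.2/210) = 1.69°
∠T(j6.2) = − (45.00° + 1.69°) = -46.69°

|T| = -18.9 dB, ∠T = -46.7°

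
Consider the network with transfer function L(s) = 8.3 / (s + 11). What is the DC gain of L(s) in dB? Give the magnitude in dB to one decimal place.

-2.4 dB

L(0) = 8.3 / 11 = 0.75455
20 log₁₀(0.75455) = -2.45 dB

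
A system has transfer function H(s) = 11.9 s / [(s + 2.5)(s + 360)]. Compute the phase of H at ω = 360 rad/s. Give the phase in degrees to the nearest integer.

∠(j360) = 90.00°
∠(j360 + 2.5) = arctan(360/2.5) = 89.60°
∠(j360 + 360) = arctan(360/360) = 45.00°
∠H(j360) = 90.00° − (89.60° + 45.00°) = -44.60°

-45°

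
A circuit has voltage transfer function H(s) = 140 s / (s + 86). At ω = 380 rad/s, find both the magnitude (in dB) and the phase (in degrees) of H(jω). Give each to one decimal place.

|j380| = 380
|j380 + 86| = √(380² + 86²) = 389.6
|H(j380)| = 140 × 380 / 389.6 = 136.55
20 log₁₀(136.55) = 42.71 dB
∠(j380) = 90.00°
∠(j380 + 86) = arctan(380/86) = 77.25°
∠H(j380) = 90.00° − 77.25° = 12.75°

|H| = 42.7 dB, ∠H = 12.8°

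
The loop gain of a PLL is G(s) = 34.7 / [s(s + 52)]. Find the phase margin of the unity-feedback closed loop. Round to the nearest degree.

Gain crossover: |G(jω)| = 1 at ω ≈ 0.667 rad/sec.
∠G(j0.667) = −90° − arctan(0.667/52) ≈ -90.74°
PM = 180° + (-90.74°) = 89.26°

89°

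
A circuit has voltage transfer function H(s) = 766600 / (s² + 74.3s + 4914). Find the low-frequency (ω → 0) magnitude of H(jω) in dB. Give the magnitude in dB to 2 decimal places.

43.86 dB

H(0) = 766600 / 4914 = 156
20 log₁₀(156) = 43.863 dB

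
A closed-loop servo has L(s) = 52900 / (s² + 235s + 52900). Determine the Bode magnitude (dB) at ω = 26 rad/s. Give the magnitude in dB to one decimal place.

|(j26)² + 235(j26) + 52900| = |52224 + j6110| = 5.258e+04
|L(j26)| = 52900 / 5.258e+04 = 1.0061
20 log₁₀(1.0061) = 0.05 dB

0.1 dB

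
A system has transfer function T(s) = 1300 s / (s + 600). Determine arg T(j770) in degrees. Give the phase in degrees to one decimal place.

37.9°

∠(j770) = 90.00°
∠(j770 + 600) = arctan(770/600) = 52.07°
∠T(j770) = 90.00° − 52.07° = 37.93°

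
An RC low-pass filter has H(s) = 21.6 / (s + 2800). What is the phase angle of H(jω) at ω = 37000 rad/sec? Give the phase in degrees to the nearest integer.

-86°

∠(j37000 + 2800) = arctan(37000/2800) = 85.67°
∠H(j37000) = −85.67° = -85.67°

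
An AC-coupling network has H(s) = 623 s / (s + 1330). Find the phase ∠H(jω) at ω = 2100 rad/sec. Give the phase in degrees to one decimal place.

∠(j2100) = 90.00°
∠(j2100 + 1330) = arctan(2100/1330) = 57.65°
∠H(j2100) = 90.00° − 57.65° = 32.35°

32.3°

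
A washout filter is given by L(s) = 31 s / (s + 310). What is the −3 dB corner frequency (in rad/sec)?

For a single-pole high-pass, the −3 dB point is at the pole: ω = 310 rad/sec.

310 rad/sec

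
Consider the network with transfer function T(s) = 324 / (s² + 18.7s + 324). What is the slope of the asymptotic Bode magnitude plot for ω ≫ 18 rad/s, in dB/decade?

-40 dB/decade

With 0 zeros and 2 poles, the high-frequency asymptotic slope is 20 × (0 − 2) = -40 dB/decade.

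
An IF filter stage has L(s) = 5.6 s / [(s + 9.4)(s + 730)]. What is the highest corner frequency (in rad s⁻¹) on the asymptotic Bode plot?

730 rad s⁻¹

Break frequencies occur at each pole and zero magnitude: 9.4 rad s⁻¹, 730 rad s⁻¹.
The highest is 730 rad s⁻¹.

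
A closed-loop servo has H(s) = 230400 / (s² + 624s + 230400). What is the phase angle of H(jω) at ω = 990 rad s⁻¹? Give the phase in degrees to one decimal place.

-140.5°

∠[(j990)² + 624(j990) + 230400] = ∠[-7.497e+05 + j6.1776e+05] = 140.51°
∠H(j990) = −140.51° = -140.51°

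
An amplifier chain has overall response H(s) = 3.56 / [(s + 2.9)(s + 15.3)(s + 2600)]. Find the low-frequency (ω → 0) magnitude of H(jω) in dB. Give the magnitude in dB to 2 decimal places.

H(0) = 3.56 / (2.9 × 15.3 × 2600) = 3.0859e-05
20 log₁₀(3.0859e-05) = -90.212 dB

-90.21 dB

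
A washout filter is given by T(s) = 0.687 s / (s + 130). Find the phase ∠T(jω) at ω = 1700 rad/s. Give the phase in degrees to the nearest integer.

4 deg

∠(j1700) = 90.00°
∠(j1700 + 130) = arctan(1700/130) = 85.63°
∠T(j1700) = 90.00° − 85.63° = 4.37°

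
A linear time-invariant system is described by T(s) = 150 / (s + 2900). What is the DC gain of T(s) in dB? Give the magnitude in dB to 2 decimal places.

-25.73 dB

T(0) = 150 / 2900 = 0.051724
20 log₁₀(0.051724) = -25.726 dB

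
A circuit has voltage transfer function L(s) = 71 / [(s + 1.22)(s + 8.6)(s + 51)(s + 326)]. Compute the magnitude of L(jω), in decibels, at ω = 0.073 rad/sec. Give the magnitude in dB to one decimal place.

-67.8 dB

|j0.073 + 1.22| = √(0.073² + 1.22²) = 1.222
|j0.073 + 8.6| = √(0.073² + 8.6²) = 8.6
|j0.073 + 51| = √(0.073² + 51²) = 51
|j0.073 + 326| = √(0.073² + 326²) = 326
|L(j0.073)| = 71 / (1.222 × 8.6 × 51 × 326) = 0.00040628
20 log₁₀(0.00040628) = -67.82 dB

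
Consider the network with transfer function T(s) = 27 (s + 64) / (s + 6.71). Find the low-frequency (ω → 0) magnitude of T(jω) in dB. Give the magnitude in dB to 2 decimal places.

T(0) = 27 × 64 / 6.71 = 257.53
20 log₁₀(257.53) = 48.216 dB

48.22 dB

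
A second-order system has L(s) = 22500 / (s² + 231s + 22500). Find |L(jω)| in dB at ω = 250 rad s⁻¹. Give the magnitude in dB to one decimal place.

-9.9 dB

|(j250)² + 231(j250) + 22500| = |-40000 + j57750| = 7.025e+04
|L(j250)| = 22500 / 7.025e+04 = 0.32028
20 log₁₀(0.32028) = -9.89 dB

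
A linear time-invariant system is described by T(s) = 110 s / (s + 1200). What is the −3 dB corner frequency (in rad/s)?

1200 rad/s

For a single-pole high-pass, the −3 dB point is at the pole: ω = 1200 rad/s.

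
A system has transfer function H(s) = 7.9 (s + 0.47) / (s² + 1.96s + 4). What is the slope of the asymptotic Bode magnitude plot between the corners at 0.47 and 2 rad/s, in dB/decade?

20 dB/decade

In this band the factors already past their corner are: zero at 0.47; net slope = 20 dB/decade.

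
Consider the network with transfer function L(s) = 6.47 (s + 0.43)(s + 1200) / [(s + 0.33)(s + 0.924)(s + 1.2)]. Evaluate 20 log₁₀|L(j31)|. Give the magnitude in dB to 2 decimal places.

|j31 + 0.43| = √(31² + 0.43²) = 31
|j31 + 1200| = √(31² + 1200²) = 1200
|j31 + 0.33| = √(31² + 0.33²) = 31
|j31 + 0.924| = √(31² + 0.924²) = 31.01
|j31 + 1.2| = √(31² + 1.2²) = 31.02
|L(j31)| = 6.47 × 31 × 1200 / (31 × 31.01 × 31.02) = 8.0725
20 log₁₀(8.0725) = 18.140 dB

18.14 dB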